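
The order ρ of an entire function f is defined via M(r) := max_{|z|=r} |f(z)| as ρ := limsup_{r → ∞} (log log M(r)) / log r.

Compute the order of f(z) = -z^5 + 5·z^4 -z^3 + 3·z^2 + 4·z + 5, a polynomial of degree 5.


|f(z)| ≤ Σ|c_k|·r^k = O(r^5) as r → ∞. Polynomial growth is O(e^{r^ε}) for every ε > 0 (since r^5/e^{r^ε} → 0), so ρ ≤ ε for all ε > 0, i.e. ρ = 0. Every nonconstant polynomial has order 0.
Therefore ρ = 0.

Order ρ = 0.


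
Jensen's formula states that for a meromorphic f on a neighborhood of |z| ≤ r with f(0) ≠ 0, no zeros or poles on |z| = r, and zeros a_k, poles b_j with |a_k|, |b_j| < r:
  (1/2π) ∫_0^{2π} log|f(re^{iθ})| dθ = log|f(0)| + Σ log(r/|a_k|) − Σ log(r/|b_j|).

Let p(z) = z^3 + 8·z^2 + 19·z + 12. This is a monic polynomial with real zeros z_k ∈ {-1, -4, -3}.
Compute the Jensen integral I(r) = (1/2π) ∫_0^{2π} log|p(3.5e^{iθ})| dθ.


Zeros: -4, -3, -1; r = 3.5.
Inside |z| < r: -3, -1. Outside (|z| ≥ r): -4.
p(0) = 12, so log|p(0)| = log(12) = 2.4849.
Apply Jensen: I(r) = log|p(0)| + Σ_k log(r/|z_k|), summed over zeros inside |z| < r.
  log(r/|z_k|) for z_k = -1: log(3.5/1) = 1.2528
  log(r/|z_k|) for z_k = -3: log(3.5/3) = 0.1542
  Outside zeros (-4) contribute nothing to the Jensen sum.
Sum over inside zeros: 1.4069.
I(r) = log|p(0)| + (inside sum) = 2.4849 + 1.4069 = 3.8918.
Note: since some zeros are outside |z| ≤ r, the simplified n·log(r) form does NOT apply — only the inside zeros contribute.

I(r) ≈ 3.8918.


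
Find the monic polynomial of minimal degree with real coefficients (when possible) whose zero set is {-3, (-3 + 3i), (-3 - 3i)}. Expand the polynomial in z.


The polynomial is p(z) = ∏_{α ∈ S} (z − α), where S = {-3, (-3 + 3i), (-3 - 3i)}.
Expanding the product yields: p(z) = z^3 + 9·z^2 + 36·z + 54.
Note conjugate pairs combine to real quadratics: (z − (-3+3i))(z − (-3−3i)) = z² + 6z + 18.
The resulting polynomial has degree 3 and real coefficients as required.

p(z) = z^3 + 9·z^2 + 36·z + 54.


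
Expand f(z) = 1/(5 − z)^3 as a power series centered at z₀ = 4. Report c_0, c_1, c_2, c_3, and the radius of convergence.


Let w = z − z₀, so z = z₀ + w.
Then 5 − z = 5 − (z₀ + w) = (5 − z₀) − w = 1 − w.
f(z) = 1/(1 − w)^3 = (1/(1)^3) · (1 − w/(1))^{−3}.
By the binomial series (1−u)^{−3} = Σ_{n≥0} C(n+2, 2) u^n for |u|<1, with u = w/(1):
  c_n = C(n+2, 2) / (1)^(n+3).
  c_0 = 1/(1)^3 = 1.
  c_1 = 3/(1)^4 = 3.
  c_2 = 6/(1)^5 = 6.
  c_3 = 10/(1)^6 = 10.
The series is valid for |w/d| < 1, i.e. |z − z₀| < |d|.
Radius of convergence: R = |5 − z₀| = |1| = 1 (distance from z₀ to the singularity z = 5).

c_0 = 1, c_1 = 3, c_2 = 6, c_3 = 10; R = 1.


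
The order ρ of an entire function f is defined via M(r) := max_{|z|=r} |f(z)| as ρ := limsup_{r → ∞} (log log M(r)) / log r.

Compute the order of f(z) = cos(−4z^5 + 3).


Write cos(w) = (e^{iw} ± e^{−iw})/(2 or 2i), so |cos(w)| ≤ e^{|w|}. With w = −4z^5 + 3, |w| ≤ 4r^5 + 3 on |z|=r, giving M(r) ≤ e^{4r^5 + 3} and ρ ≤ 5. For the lower bound, choose z on |z|=r with -4z^5 purely imaginary of modulus 4r^5; then |cos(−4z^5 + 3)| grows like e^{4r^5}/2, so ρ ≥ 5. Hence ρ = 5.
Therefore ρ = 5.

Order ρ = 5.


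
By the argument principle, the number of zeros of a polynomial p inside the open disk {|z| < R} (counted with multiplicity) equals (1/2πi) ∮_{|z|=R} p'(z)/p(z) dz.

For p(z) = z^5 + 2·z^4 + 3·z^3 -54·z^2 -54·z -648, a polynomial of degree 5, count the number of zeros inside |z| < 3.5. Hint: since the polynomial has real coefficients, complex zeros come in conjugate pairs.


The zeros of p are: 4, (0 + 3i), (0 - 3i), (-3 + 3i), (-3 - 3i).
Their magnitudes are: 4, 3, 3, 4.243, 4.243.
Zeros with |z| < R = 3.5: (0 + 3i), (0 - 3i).
Count = 2.
By the argument principle, (1/2πi) ∮_{|z|=R} p'(z)/p(z) dz equals exactly this count.

Number of zeros inside |z| < 3.5: 2.


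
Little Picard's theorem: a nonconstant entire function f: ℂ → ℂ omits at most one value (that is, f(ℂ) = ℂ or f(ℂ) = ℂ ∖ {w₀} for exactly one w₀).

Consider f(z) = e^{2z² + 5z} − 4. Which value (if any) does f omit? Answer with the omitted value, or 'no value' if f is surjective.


Little Picard bounds the complement of f(ℂ) to at most one point.
The exponent g(z) = 2z² + 5z is a nonconstant polynomial, hence surjective onto ℂ. So e^{g(z)} takes every value in {e^w : w ∈ ℂ} = ℂ ∖ {0}. Adding -4 shifts the range to ℂ ∖ {-4}. f omits exactly -4.

Omitted value: -4.


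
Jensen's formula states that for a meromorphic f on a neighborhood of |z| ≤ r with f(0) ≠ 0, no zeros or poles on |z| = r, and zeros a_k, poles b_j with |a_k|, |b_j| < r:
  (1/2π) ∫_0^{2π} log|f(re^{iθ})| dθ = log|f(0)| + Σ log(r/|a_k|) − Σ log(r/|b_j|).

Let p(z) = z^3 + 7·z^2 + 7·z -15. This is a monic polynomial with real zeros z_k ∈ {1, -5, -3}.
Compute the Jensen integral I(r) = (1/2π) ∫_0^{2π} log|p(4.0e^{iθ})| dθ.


Zeros: -5, -3, 1; r = 4.0.
Inside |z| < r: -3, 1. Outside (|z| ≥ r): -5.
p(0) = -15, so log|p(0)| = log(15) = 2.7081.
Apply Jensen: I(r) = log|p(0)| + Σ_k log(r/|z_k|), summed over zeros inside |z| < r.
  log(r/|z_k|) for z_k = 1: log(4.0/1) = 1.3863
  log(r/|z_k|) for z_k = -3: log(4.0/3) = 0.2877
  Outside zeros (-5) contribute nothing to the Jensen sum.
Sum over inside zeros: 1.6740.
I(r) = log|p(0)| + (inside sum) = 2.7081 + 1.6740 = 4.3820.
Note: since some zeros are outside |z| ≤ r, the simplified n·log(r) form does NOT apply — only the inside zeros contribute.

I(r) ≈ 4.3820.


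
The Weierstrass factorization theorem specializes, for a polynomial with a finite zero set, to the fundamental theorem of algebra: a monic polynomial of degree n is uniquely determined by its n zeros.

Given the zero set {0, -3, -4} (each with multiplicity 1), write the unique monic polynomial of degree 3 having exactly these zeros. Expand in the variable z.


The polynomial is p(z) = ∏_{α ∈ S} (z − α), where S = {0, -3, -4}.
Expanding the product yields: p(z) = z^3 + 7·z^2 + 12·z.
The resulting polynomial has degree 3 and real coefficients as required.

p(z) = z^3 + 7·z^2 + 12·z.


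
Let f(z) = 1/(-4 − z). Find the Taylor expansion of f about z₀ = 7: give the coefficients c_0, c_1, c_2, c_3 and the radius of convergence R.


Let w = z − z₀, so z = z₀ + w.
Then -4 − z = -4 − (z₀ + w) = (-4 − z₀) − w = -11 − w.
f(z) = 1/(-11 − w) = (1/(-11)) · 1/(1 − w/(-11)) = Σ_{n≥0} w^n / (-11)^(n+1).
So c_n = 1/(-11)^(n+1):
  c_0 = 1/(-11)^1 = -1/11.
  c_1 = 1/(-11)^2 = 1/121.
  c_2 = 1/(-11)^3 = -1/1331.
  c_3 = 1/(-11)^4 = 1/14641.
The series is valid for |w/d| < 1, i.e. |z − z₀| < |d|.
Radius of convergence: R = |-4 − z₀| = |-11| = 11 (distance from z₀ to the singularity z = -4).

c_0 = -1/11, c_1 = 1/121, c_2 = -1/1331, c_3 = 1/14641; R = 11.


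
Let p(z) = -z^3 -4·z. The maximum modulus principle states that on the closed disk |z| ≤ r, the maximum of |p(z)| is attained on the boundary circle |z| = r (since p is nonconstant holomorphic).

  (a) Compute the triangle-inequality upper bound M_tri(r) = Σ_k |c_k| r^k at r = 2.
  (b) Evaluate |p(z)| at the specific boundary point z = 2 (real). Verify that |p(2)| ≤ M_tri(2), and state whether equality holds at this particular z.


Coefficients: c_0 = 0, c_1 = -4, c_2 = 0, c_3 = -1. Radius r = 2.
Part (a). Triangle bound: M_tri(r) = Σ_k |c_k| r^k
  = |0|·2^0 + |-4|·2^1 + |0|·2^2 + |-1|·2^3
  = 0 + 8 + 0 + 8 = 16.
This bounds M(r) := max_{|z|=r} |p(z)| from above; equality holds iff all terms c_k z^k can be made to align in phase at a single z on |z|=r.
Part (b). At z = 2 (real, on the circle |z| = r):
  p(2) = (0)·2^0 + (-4)·2^1 + (0)·2^2 + (-1)·2^3 = -16.
  |p(2)| = 16.
Since all nonzero coefficients share the same sign, |p(2)| = 16 = M_tri(2); the triangle bound is attained at z = 2, so in fact M(r) = 16.

M_tri(2) = 16; |p(2)| = 16; equality at z=2: yes.


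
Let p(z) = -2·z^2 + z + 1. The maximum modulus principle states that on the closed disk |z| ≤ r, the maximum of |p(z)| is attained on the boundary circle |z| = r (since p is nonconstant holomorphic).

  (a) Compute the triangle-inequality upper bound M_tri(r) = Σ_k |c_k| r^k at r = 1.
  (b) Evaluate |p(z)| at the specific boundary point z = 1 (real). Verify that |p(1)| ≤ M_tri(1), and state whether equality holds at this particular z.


Coefficients: c_0 = 1, c_1 = 1, c_2 = -2. Radius r = 1.
Part (a). Triangle bound: M_tri(r) = Σ_k |c_k| r^k
  = |1|·1^0 + |1|·1^1 + |-2|·1^2
  = 1 + 1 + 2 = 4.
This bounds M(r) := max_{|z|=r} |p(z)| from above; equality holds iff all terms c_k z^k can be made to align in phase at a single z on |z|=r.
Part (b). At z = 1 (real, on the circle |z| = r):
  p(1) = (1)·1^0 + (1)·1^1 + (-2)·1^2 = 0.
  |p(1)| = 0.
Check: |p(1)| = 0 ≤ 4 = M_tri(1). ✓ Equality does not hold at z = 1 (the coefficients have mixed signs, so the terms do not all align in phase there).

M_tri(1) = 4; |p(1)| = 0; equality at z=1: no.


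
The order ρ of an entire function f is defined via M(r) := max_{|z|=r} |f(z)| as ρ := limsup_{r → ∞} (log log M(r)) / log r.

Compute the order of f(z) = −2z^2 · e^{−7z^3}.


M(r) = max_{|z|=r} |-2|·|z|^2·|e^{−7z^3}| = 2·r^2 · e^{7r^3} (the factors attain their maxima compatibly on |z|=r). Then log M(r) = log 2 + 2·log r + 7r^3, dominated by the last term, so log log M(r) ~ 3·log r. The polynomial factor -2z^2 contributes only a log r term and does not affect the order. ρ = 3.
Therefore ρ = 3.

Order ρ = 3.


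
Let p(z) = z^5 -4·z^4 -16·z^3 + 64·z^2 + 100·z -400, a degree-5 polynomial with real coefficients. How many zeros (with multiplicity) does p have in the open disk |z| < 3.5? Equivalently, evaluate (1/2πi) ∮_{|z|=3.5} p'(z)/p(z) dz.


The zeros of p are: (3 + 1i), (3 - 1i), (-3 + 1i), (-3 - 1i), 4.
Their magnitudes are: 3.162, 3.162, 3.162, 3.162, 4.
Zeros with |z| < R = 3.5: (3 + 1i), (3 - 1i), (-3 + 1i), (-3 - 1i).
Count = 4.
By the argument principle, (1/2πi) ∮_{|z|=R} p'(z)/p(z) dz equals exactly this count.

Number of zeros inside |z| < 3.5: 4.


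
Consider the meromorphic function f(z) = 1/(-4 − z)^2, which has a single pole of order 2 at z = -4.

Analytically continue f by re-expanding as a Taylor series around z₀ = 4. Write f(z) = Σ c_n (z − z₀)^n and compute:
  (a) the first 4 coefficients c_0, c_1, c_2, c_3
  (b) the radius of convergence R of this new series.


Let w = z − z₀, so z = z₀ + w.
Then -4 − z = -4 − (z₀ + w) = (-4 − z₀) − w = -8 − w.
f(z) = 1/(-8 − w)^2 = (1/(-8)^2) · (1 − w/(-8))^{−2}.
By the binomial series (1−u)^{−2} = Σ_{n≥0} C(n+1, 1) u^n for |u|<1, with u = w/(-8):
  c_n = C(n+1, 1) / (-8)^(n+2).
  c_0 = 1/(-8)^2 = 1/64.
  c_1 = 2/(-8)^3 = -1/256.
  c_2 = 3/(-8)^4 = 3/4096.
  c_3 = 4/(-8)^5 = -1/8192.
The series is valid for |w/d| < 1, i.e. |z − z₀| < |d|.
Radius of convergence: R = |-4 − z₀| = |-8| = 8 (distance from z₀ to the singularity z = -4).

c_0 = 1/64, c_1 = -1/256, c_2 = 3/4096, c_3 = -1/8192; R = 8.


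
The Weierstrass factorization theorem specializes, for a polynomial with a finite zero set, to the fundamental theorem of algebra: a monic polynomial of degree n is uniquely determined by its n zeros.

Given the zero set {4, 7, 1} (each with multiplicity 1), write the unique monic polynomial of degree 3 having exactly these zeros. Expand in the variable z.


The polynomial is p(z) = ∏_{α ∈ S} (z − α), where S = {4, 7, 1}.
Expanding the product yields: p(z) = z^3 -12·z^2 + 39·z -28.
The resulting polynomial has degree 3 and real coefficients as required.

p(z) = z^3 -12·z^2 + 39·z -28.


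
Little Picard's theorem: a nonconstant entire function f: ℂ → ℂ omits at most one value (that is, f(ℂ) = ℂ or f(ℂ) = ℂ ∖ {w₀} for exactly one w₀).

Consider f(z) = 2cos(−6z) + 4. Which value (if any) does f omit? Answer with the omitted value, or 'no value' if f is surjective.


Little Picard bounds the complement of f(ℂ) to at most one point.
cos is entire and surjective onto ℂ: for every w ∈ ℂ, cos(ζ) = w has a solution ζ ∈ ℂ (e.g., via the complex inverse arccos). With ζ = −6z this gives z = ζ/(-6). Then 2·cos(−6z) takes every value in 2·ℂ = ℂ, and adding 4 is a bijection of ℂ. So f is surjective and omits no value. (Note: only on the real line is cos bounded by [−1, 1].)

Omitted value: no value.


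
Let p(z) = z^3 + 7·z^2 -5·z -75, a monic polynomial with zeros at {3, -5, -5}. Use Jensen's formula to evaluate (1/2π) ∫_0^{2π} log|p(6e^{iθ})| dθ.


Zeros: -5, -5, 3; r = 6.
Inside |z| < r: -5, -5, 3. Outside (|z| ≥ r): ∅.
p(0) = -75, so log|p(0)| = log(75) = 4.3175.
Apply Jensen: I(r) = log|p(0)| + Σ_k log(r/|z_k|), summed over zeros inside |z| < r.
  log(r/|z_k|) for z_k = 3: log(6/3) = 0.6931
  log(r/|z_k|) for z_k = -5: log(6/5) = 0.1823
  log(r/|z_k|) for z_k = -5: log(6/5) = 0.1823
Sum over inside zeros: 1.0578.
I(r) = log|p(0)| + (inside sum) = 4.3175 + 1.0578 = 5.3753.
Closed form (all zeros inside, monic): I(r) = n·log(r) = 3·log(6) = 5.3753. ✓

I(r) ≈ 5.3753.


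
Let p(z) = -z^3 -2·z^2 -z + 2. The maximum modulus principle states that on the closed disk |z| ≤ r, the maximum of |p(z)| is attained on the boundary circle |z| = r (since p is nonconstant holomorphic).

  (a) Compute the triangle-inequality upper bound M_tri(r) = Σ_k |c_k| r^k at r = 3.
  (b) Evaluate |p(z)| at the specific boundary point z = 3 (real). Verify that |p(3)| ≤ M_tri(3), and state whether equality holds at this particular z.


Coefficients: c_0 = 2, c_1 = -1, c_2 = -2, c_3 = -1. Radius r = 3.
Part (a). Triangle bound: M_tri(r) = Σ_k |c_k| r^k
  = |2|·3^0 + |-1|·3^1 + |-2|·3^2 + |-1|·3^3
  = 2 + 3 + 18 + 27 = 50.
This bounds M(r) := max_{|z|=r} |p(z)| from above; equality holds iff all terms c_k z^k can be made to align in phase at a single z on |z|=r.
Part (b). At z = 3 (real, on the circle |z| = r):
  p(3) = (2)·3^0 + (-1)·3^1 + (-2)·3^2 + (-1)·3^3 = -46.
  |p(3)| = 46.
Check: |p(3)| = 46 ≤ 50 = M_tri(3). ✓ Equality does not hold at z = 3 (the coefficients have mixed signs, so the terms do not all align in phase there).

M_tri(3) = 50; |p(3)| = 46; equality at z=3: no.


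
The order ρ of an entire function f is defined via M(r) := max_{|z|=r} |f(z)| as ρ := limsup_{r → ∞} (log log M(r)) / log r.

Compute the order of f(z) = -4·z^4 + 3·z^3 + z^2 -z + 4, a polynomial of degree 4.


|f(z)| ≤ Σ|c_k|·r^k = O(r^4) as r → ∞. Polynomial growth is O(e^{r^ε}) for every ε > 0 (since r^4/e^{r^ε} → 0), so ρ ≤ ε for all ε > 0, i.e. ρ = 0. Every nonconstant polynomial has order 0.
Therefore ρ = 0.

Order ρ = 0.


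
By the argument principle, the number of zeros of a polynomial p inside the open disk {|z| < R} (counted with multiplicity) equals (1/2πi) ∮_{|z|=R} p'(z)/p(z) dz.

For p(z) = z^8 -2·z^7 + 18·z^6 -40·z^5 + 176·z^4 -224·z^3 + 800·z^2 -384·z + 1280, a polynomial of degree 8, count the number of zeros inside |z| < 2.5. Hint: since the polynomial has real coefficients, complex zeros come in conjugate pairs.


The zeros of p are: (0 + 2i), (0 - 2i), (-1 + 3i), (-1 - 3i), (0 + 2i), (0 - 2i), (2 + 2i), (2 - 2i).
Their magnitudes are: 2, 2, 3.162, 3.162, 2, 2, 2.828, 2.828.
Zeros with |z| < R = 2.5: (0 + 2i), (0 - 2i), (0 + 2i), (0 - 2i).
Count = 4.
By the argument principle, (1/2πi) ∮_{|z|=R} p'(z)/p(z) dz equals exactly this count.

Number of zeros inside |z| < 2.5: 4.


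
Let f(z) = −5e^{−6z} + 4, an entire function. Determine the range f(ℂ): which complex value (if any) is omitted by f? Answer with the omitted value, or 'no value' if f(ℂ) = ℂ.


Little Picard bounds the complement of f(ℂ) to at most one point.
e^{−6z} is never zero on ℂ, so -5·e^{−6z} takes every value in ℂ ∖ {0}. Adding 4 shifts the range to ℂ ∖ {4}. Thus f omits exactly the value 4.

Omitted value: 4.


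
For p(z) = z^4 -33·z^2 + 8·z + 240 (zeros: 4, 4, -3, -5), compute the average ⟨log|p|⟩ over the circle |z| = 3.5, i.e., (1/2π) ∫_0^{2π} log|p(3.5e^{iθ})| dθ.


Zeros: -5, -3, 4, 4; r = 3.5.
Inside |z| < r: -3. Outside (|z| ≥ r): -5, 4, 4.
p(0) = 240, so log|p(0)| = log(240) = 5.4806.
Apply Jensen: I(r) = log|p(0)| + Σ_k log(r/|z_k|), summed over zeros inside |z| < r.
  log(r/|z_k|) for z_k = -3: log(3.5/3) = 0.1542
  Outside zeros (-5, 4, 4) contribute nothing to the Jensen sum.
Sum over inside zeros: 0.1542.
I(r) = log|p(0)| + (inside sum) = 5.4806 + 0.1542 = 5.6348.
Note: since some zeros are outside |z| ≤ r, the simplified n·log(r) form does NOT apply — only the inside zeros contribute.

I(r) ≈ 5.6348.


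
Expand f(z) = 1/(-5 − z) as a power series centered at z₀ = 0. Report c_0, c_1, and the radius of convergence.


Let w = z − z₀, so z = z₀ + w.
Then -5 − z = -5 − (z₀ + w) = (-5 − z₀) − w = -5 − w.
f(z) = 1/(-5 − w) = (1/(-5)) · 1/(1 − w/(-5)) = Σ_{n≥0} w^n / (-5)^(n+1).
So c_n = 1/(-5)^(n+1):
  c_0 = 1/(-5)^1 = -1/5.
  c_1 = 1/(-5)^2 = 1/25.
The series is valid for |w/d| < 1, i.e. |z − z₀| < |d|.
Radius of convergence: R = |-5 − z₀| = |-5| = 5 (distance from z₀ to the singularity z = -5).

c_0 = -1/5, c_1 = 1/25; R = 5.


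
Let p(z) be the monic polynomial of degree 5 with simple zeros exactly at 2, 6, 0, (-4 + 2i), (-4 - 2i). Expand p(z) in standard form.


The polynomial is p(z) = ∏_{α ∈ S} (z − α), where S = {2, 6, 0, (-4 + 2i), (-4 - 2i)}.
Expanding the product yields: p(z) = z^5 -32·z^3 -64·z^2 + 240·z.
Note conjugate pairs combine to real quadratics: (z − (-4+2i))(z − (-4−2i)) = z² + 8z + 20.
The resulting polynomial has degree 5 and real coefficients as required.

p(z) = z^5 -32·z^3 -64·z^2 + 240·z.


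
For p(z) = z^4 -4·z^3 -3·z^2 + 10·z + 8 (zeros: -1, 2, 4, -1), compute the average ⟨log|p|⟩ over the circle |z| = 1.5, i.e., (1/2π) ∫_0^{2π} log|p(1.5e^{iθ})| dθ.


Zeros: -1, -1, 2, 4; r = 1.5.
Inside |z| < r: -1, -1. Outside (|z| ≥ r): 2, 4.
p(0) = 8, so log|p(0)| = log(8) = 2.0794.
Apply Jensen: I(r) = log|p(0)| + Σ_k log(r/|z_k|), summed over zeros inside |z| < r.
  log(r/|z_k|) for z_k = -1: log(1.5/1) = 0.4055
  log(r/|z_k|) for z_k = -1: log(1.5/1) = 0.4055
  Outside zeros (2, 4) contribute nothing to the Jensen sum.
Sum over inside zeros: 0.8109.
I(r) = log|p(0)| + (inside sum) = 2.0794 + 0.8109 = 2.8904.
Note: since some zeros are outside |z| ≤ r, the simplified n·log(r) form does NOT apply — only the inside zeros contribute.

I(r) ≈ 2.8904.


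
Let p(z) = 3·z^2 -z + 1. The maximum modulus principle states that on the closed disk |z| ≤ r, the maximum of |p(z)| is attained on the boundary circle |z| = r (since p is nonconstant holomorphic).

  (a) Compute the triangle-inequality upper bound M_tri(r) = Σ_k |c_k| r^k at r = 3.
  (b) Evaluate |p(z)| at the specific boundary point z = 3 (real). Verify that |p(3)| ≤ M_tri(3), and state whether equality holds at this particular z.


Coefficients: c_0 = 1, c_1 = -1, c_2 = 3. Radius r = 3.
Part (a). Triangle bound: M_tri(r) = Σ_k |c_k| r^k
  = |1|·3^0 + |-1|·3^1 + |3|·3^2
  = 1 + 3 + 27 = 31.
This bounds M(r) := max_{|z|=r} |p(z)| from above; equality holds iff all terms c_k z^k can be made to align in phase at a single z on |z|=r.
Part (b). At z = 3 (real, on the circle |z| = r):
  p(3) = (1)·3^0 + (-1)·3^1 + (3)·3^2 = 25.
  |p(3)| = 25.
Check: |p(3)| = 25 ≤ 31 = M_tri(3). ✓ Equality does not hold at z = 3 (the coefficients have mixed signs, so the terms do not all align in phase there).

M_tri(3) = 31; |p(3)| = 25; equality at z=3: no.


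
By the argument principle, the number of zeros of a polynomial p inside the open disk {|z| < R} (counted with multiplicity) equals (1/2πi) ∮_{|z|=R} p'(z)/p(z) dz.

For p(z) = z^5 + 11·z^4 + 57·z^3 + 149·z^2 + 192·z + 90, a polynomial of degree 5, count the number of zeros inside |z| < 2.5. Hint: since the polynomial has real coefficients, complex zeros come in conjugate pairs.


The zeros of p are: (-2 + 1i), (-2 - 1i), -1, (-3 + 3i), (-3 - 3i).
Their magnitudes are: 2.236, 2.236, 1, 4.243, 4.243.
Zeros with |z| < R = 2.5: (-2 + 1i), (-2 - 1i), -1.
Count = 3.
By the argument principle, (1/2πi) ∮_{|z|=R} p'(z)/p(z) dz equals exactly this count.

Number of zeros inside |z| < 2.5: 3.


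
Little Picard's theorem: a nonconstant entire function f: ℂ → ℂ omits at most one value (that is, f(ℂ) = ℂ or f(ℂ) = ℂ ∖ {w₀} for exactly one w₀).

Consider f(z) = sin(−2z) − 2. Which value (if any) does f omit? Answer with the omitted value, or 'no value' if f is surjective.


Little Picard bounds the complement of f(ℂ) to at most one point.
sin is entire and surjective onto ℂ: for every w ∈ ℂ, sin(ζ) = w has a solution ζ ∈ ℂ (e.g., via the complex inverse arcsin). With ζ = −2z this gives z = ζ/(-2). Then 1·sin(−2z) takes every value in 1·ℂ = ℂ, and adding -2 is a bijection of ℂ. So f is surjective and omits no value. (Note: only on the real line is sin bounded by [−1, 1].)

Omitted value: no value.


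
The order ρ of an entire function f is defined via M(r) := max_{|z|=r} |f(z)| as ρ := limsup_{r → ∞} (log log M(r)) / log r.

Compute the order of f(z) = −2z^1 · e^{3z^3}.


M(r) = max_{|z|=r} |-2|·|z|^1·|e^{3z^3}| = 2·r^1 · e^{3r^3} (the factors attain their maxima compatibly on |z|=r). Then log M(r) = log 2 + 1·log r + 3r^3, dominated by the last term, so log log M(r) ~ 3·log r. The polynomial factor -2z^1 contributes only a log r term and does not affect the order. ρ = 3.
Therefore ρ = 3.

Order ρ = 3.


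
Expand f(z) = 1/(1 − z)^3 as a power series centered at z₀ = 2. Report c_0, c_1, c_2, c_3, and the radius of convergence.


Let w = z − z₀, so z = z₀ + w.
Then 1 − z = 1 − (z₀ + w) = (1 − z₀) − w = -1 − w.
f(z) = 1/(-1 − w)^3 = (1/(-1)^3) · (1 − w/(-1))^{−3}.
By the binomial series (1−u)^{−3} = Σ_{n≥0} C(n+2, 2) u^n for |u|<1, with u = w/(-1):
  c_n = C(n+2, 2) / (-1)^(n+3).
  c_0 = 1/(-1)^3 = -1.
  c_1 = 3/(-1)^4 = 3.
  c_2 = 6/(-1)^5 = -6.
  c_3 = 10/(-1)^6 = 10.
The series is valid for |w/d| < 1, i.e. |z − z₀| < |d|.
Radius of convergence: R = |1 − z₀| = |-1| = 1 (distance from z₀ to the singularity z = 1).

c_0 = -1, c_1 = 3, c_2 = -6, c_3 = 10; R = 1.


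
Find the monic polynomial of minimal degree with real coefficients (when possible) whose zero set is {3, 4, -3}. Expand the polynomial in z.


The polynomial is p(z) = ∏_{α ∈ S} (z − α), where S = {3, 4, -3}.
Expanding the product yields: p(z) = z^3 -4·z^2 -9·z + 36.
The resulting polynomial has degree 3 and real coefficients as required.

p(z) = z^3 -4·z^2 -9·z + 36.


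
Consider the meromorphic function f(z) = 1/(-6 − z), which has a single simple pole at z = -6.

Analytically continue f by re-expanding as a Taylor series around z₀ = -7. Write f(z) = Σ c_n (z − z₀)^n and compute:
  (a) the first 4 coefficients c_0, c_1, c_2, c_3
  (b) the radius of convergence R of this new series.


Let w = z − z₀, so z = z₀ + w.
Then -6 − z = -6 − (z₀ + w) = (-6 − z₀) − w = 1 − w.
f(z) = 1/(1 − w) = (1/(1)) · 1/(1 − w/(1)) = Σ_{n≥0} w^n / (1)^(n+1).
So c_n = 1/(1)^(n+1):
  c_0 = 1/(1)^1 = 1.
  c_1 = 1/(1)^2 = 1.
  c_2 = 1/(1)^3 = 1.
  c_3 = 1/(1)^4 = 1.
The series is valid for |w/d| < 1, i.e. |z − z₀| < |d|.
Radius of convergence: R = |-6 − z₀| = |1| = 1 (distance from z₀ to the singularity z = -6).

c_0 = 1, c_1 = 1, c_2 = 1, c_3 = 1; R = 1.


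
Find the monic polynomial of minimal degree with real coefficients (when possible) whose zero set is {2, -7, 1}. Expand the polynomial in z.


The polynomial is p(z) = ∏_{α ∈ S} (z − α), where S = {2, -7, 1}.
Expanding the product yields: p(z) = z^3 + 4·z^2 -19·z + 14.
The resulting polynomial has degree 3 and real coefficients as required.

p(z) = z^3 + 4·z^2 -19·z + 14.


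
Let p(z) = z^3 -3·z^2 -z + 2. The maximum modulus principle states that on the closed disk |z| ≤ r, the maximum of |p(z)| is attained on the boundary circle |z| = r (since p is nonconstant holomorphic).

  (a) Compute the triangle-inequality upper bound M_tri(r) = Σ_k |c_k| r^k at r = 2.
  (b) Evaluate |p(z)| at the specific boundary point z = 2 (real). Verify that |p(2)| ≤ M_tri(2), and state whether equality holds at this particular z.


Coefficients: c_0 = 2, c_1 = -1, c_2 = -3, c_3 = 1. Radius r = 2.
Part (a). Triangle bound: M_tri(r) = Σ_k |c_k| r^k
  = |2|·2^0 + |-1|·2^1 + |-3|·2^2 + |1|·2^3
  = 2 + 2 + 12 + 8 = 24.
This bounds M(r) := max_{|z|=r} |p(z)| from above; equality holds iff all terms c_k z^k can be made to align in phase at a single z on |z|=r.
Part (b). At z = 2 (real, on the circle |z| = r):
  p(2) = (2)·2^0 + (-1)·2^1 + (-3)·2^2 + (1)·2^3 = -4.
  |p(2)| = 4.
Check: |p(2)| = 4 ≤ 24 = M_tri(2). ✓ Equality does not hold at z = 2 (the coefficients have mixed signs, so the terms do not all align in phase there).

M_tri(2) = 24; |p(2)| = 4; equality at z=2: no.


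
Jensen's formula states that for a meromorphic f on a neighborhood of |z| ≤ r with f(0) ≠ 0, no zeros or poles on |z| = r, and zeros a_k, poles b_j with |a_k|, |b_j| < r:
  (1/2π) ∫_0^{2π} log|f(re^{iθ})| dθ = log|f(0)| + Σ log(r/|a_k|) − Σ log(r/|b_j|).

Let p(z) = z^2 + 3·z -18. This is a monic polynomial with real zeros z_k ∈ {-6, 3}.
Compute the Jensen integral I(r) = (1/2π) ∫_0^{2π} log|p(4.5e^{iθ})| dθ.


Zeros: -6, 3; r = 4.5.
Inside |z| < r: 3. Outside (|z| ≥ r): -6.
p(0) = -18, so log|p(0)| = log(18) = 2.8904.
Apply Jensen: I(r) = log|p(0)| + Σ_k log(r/|z_k|), summed over zeros inside |z| < r.
  log(r/|z_k|) for z_k = 3: log(4.5/3) = 0.4055
  Outside zeros (-6) contribute nothing to the Jensen sum.
Sum over inside zeros: 0.4055.
I(r) = log|p(0)| + (inside sum) = 2.8904 + 0.4055 = 3.2958.
Note: since some zeros are outside |z| ≤ r, the simplified n·log(r) form does NOT apply — only the inside zeros contribute.

I(r) ≈ 3.2958.


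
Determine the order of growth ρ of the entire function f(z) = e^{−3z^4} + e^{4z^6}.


Each summand is entire of order 4 and 6 respectively (as in the single-exponential case). The order of a sum is at most the max of the orders, so ρ ≤ 6. For the lower bound: on |z|=r choose arg z so that 4z^6 is real positive; then |e^{4z^6}| = e^{4r^6} while |e^{-3z^4}| ≤ e^{3r^4} = o(e^{4r^6}). So |f| ≥ e^{4r^6}(1 − o(1)) and ρ ≥ 6. Hence ρ = max(4, 6) = 6.
Therefore ρ = 6.

Order ρ = 6.


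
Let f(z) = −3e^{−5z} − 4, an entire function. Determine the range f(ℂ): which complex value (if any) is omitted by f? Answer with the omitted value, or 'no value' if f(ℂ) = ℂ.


Little Picard bounds the complement of f(ℂ) to at most one point.
e^{−5z} is never zero on ℂ, so -3·e^{−5z} takes every value in ℂ ∖ {0}. Adding -4 shifts the range to ℂ ∖ {-4}. Thus f omits exactly the value -4.

Omitted value: -4.


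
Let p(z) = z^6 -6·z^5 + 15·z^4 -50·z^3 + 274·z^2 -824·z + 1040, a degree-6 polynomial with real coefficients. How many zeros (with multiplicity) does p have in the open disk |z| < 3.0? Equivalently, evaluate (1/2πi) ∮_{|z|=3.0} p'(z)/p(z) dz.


The zeros of p are: (3 + 1i), (3 - 1i), (-2 + 3i), (-2 - 3i), (2 + 2i), (2 - 2i).
Their magnitudes are: 3.162, 3.162, 3.606, 3.606, 2.828, 2.828.
Zeros with |z| < R = 3.0: (2 + 2i), (2 - 2i).
Count = 2.
By the argument principle, (1/2πi) ∮_{|z|=R} p'(z)/p(z) dz equals exactly this count.

Number of zeros inside |z| < 3.0: 2.


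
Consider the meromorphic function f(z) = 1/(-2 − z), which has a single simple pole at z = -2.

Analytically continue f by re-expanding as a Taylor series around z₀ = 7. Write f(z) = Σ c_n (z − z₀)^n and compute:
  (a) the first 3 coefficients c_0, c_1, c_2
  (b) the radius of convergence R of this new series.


Let w = z − z₀, so z = z₀ + w.
Then -2 − z = -2 − (z₀ + w) = (-2 − z₀) − w = -9 − w.
f(z) = 1/(-9 − w) = (1/(-9)) · 1/(1 − w/(-9)) = Σ_{n≥0} w^n / (-9)^(n+1).
So c_n = 1/(-9)^(n+1):
  c_0 = 1/(-9)^1 = -1/9.
  c_1 = 1/(-9)^2 = 1/81.
  c_2 = 1/(-9)^3 = -1/729.
The series is valid for |w/d| < 1, i.e. |z − z₀| < |d|.
Radius of convergence: R = |-2 − z₀| = |-9| = 9 (distance from z₀ to the singularity z = -2).

c_0 = -1/9, c_1 = 1/81, c_2 = -1/729; R = 9.


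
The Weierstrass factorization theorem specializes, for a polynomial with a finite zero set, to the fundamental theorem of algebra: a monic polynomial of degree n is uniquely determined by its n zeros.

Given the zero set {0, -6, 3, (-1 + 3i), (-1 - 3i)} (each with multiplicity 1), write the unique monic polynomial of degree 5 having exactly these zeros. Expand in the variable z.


The polynomial is p(z) = ∏_{α ∈ S} (z − α), where S = {0, -6, 3, (-1 + 3i), (-1 - 3i)}.
Expanding the product yields: p(z) = z^5 + 5·z^4 -2·z^3 -6·z^2 -180·z.
Note conjugate pairs combine to real quadratics: (z − (-1+3i))(z − (-1−3i)) = z² + 2z + 10.
The resulting polynomial has degree 5 and real coefficients as required.

p(z) = z^5 + 5·z^4 -2·z^3 -6·z^2 -180·z.


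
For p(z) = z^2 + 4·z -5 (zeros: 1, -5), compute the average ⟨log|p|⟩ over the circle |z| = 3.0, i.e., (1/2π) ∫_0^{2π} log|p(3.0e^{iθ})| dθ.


Zeros: -5, 1; r = 3.0.
Inside |z| < r: 1. Outside (|z| ≥ r): -5.
p(0) = -5, so log|p(0)| = log(5) = 1.6094.
Apply Jensen: I(r) = log|p(0)| + Σ_k log(r/|z_k|), summed over zeros inside |z| < r.
  log(r/|z_k|) for z_k = 1: log(3.0/1) = 1.0986
  Outside zeros (-5) contribute nothing to the Jensen sum.
Sum over inside zeros: 1.0986.
I(r) = log|p(0)| + (inside sum) = 1.6094 + 1.0986 = 2.7081.
Note: since some zeros are outside |z| ≤ r, the simplified n·log(r) form does NOT apply — only the inside zeros contribute.

I(r) ≈ 2.7081.


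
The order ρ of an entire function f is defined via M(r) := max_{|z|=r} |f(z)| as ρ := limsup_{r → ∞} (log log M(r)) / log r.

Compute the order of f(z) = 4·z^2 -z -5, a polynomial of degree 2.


|f(z)| ≤ Σ|c_k|·r^k = O(r^2) as r → ∞. Polynomial growth is O(e^{r^ε}) for every ε > 0 (since r^2/e^{r^ε} → 0), so ρ ≤ ε for all ε > 0, i.e. ρ = 0. Every nonconstant polynomial has order 0.
Therefore ρ = 0.

Order ρ = 0.


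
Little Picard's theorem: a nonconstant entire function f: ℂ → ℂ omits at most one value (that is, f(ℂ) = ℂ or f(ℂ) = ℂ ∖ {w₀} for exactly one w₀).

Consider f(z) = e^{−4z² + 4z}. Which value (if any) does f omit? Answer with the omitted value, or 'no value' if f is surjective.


Little Picard bounds the complement of f(ℂ) to at most one point.
The exponent g(z) = −4z² + 4z is a nonconstant polynomial, hence surjective onto ℂ. So e^{g(z)} takes every value in {e^w : w ∈ ℂ} = ℂ ∖ {0}. Adding 0 shifts the range to ℂ ∖ {0}. f omits exactly 0.

Omitted value: 0.


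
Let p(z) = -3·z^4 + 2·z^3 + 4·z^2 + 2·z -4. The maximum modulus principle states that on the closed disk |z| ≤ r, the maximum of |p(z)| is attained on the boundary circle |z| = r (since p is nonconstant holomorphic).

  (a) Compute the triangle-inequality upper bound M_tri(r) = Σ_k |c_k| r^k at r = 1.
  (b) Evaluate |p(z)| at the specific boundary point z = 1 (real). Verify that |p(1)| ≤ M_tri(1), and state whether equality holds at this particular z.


Coefficients: c_0 = -4, c_1 = 2, c_2 = 4, c_3 = 2, c_4 = -3. Radius r = 1.
Part (a). Triangle bound: M_tri(r) = Σ_k |c_k| r^k
  = |-4|·1^0 + |2|·1^1 + |4|·1^2 + |2|·1^3 + |-3|·1^4
  = 4 + 2 + 4 + 2 + 3 = 15.
This bounds M(r) := max_{|z|=r} |p(z)| from above; equality holds iff all terms c_k z^k can be made to align in phase at a single z on |z|=r.
Part (b). At z = 1 (real, on the circle |z| = r):
  p(1) = (-4)·1^0 + (2)·1^1 + (4)·1^2 + (2)·1^3 + (-3)·1^4 = 1.
  |p(1)| = 1.
Check: |p(1)| = 1 ≤ 15 = M_tri(1). ✓ Equality does not hold at z = 1 (the coefficients have mixed signs, so the terms do not all align in phase there).

M_tri(1) = 15; |p(1)| = 1; equality at z=1: no.


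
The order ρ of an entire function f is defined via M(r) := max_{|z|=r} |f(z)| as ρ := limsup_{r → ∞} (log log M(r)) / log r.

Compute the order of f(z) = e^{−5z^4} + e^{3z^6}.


Each summand is entire of order 4 and 6 respectively (as in the single-exponential case). The order of a sum is at most the max of the orders, so ρ ≤ 6. For the lower bound: on |z|=r choose arg z so that 3z^6 is real positive; then |e^{3z^6}| = e^{3r^6} while |e^{-5z^4}| ≤ e^{5r^4} = o(e^{3r^6}). So |f| ≥ e^{3r^6}(1 − o(1)) and ρ ≥ 6. Hence ρ = max(4, 6) = 6.
Therefore ρ = 6.

Order ρ = 6.


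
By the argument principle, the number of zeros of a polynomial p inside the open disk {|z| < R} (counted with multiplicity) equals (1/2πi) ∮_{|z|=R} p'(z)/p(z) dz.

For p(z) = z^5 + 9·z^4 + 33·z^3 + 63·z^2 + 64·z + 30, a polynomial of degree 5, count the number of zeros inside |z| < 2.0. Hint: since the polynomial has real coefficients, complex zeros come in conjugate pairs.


The zeros of p are: -3, (-1 + 1i), (-1 - 1i), (-2 + 1i), (-2 - 1i).
Their magnitudes are: 3, 1.414, 1.414, 2.236, 2.236.
Zeros with |z| < R = 2.0: (-1 + 1i), (-1 - 1i).
Count = 2.
By the argument principle, (1/2πi) ∮_{|z|=R} p'(z)/p(z) dz equals exactly this count.

Number of zeros inside |z| < 2.0: 2.


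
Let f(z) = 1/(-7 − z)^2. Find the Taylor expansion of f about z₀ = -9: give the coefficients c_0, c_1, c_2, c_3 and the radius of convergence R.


Let w = z − z₀, so z = z₀ + w.
Then -7 − z = -7 − (z₀ + w) = (-7 − z₀) − w = 2 − w.
f(z) = 1/(2 − w)^2 = (1/(2)^2) · (1 − w/(2))^{−2}.
By the binomial series (1−u)^{−2} = Σ_{n≥0} C(n+1, 1) u^n for |u|<1, with u = w/(2):
  c_n = C(n+1, 1) / (2)^(n+2).
  c_0 = 1/(2)^2 = 1/4.
  c_1 = 2/(2)^3 = 1/4.
  c_2 = 3/(2)^4 = 3/16.
  c_3 = 4/(2)^5 = 1/8.
The series is valid for |w/d| < 1, i.e. |z − z₀| < |d|.
Radius of convergence: R = |-7 − z₀| = |2| = 2 (distance from z₀ to the singularity z = -7).

c_0 = 1/4, c_1 = 1/4, c_2 = 3/16, c_3 = 1/8; R = 2.


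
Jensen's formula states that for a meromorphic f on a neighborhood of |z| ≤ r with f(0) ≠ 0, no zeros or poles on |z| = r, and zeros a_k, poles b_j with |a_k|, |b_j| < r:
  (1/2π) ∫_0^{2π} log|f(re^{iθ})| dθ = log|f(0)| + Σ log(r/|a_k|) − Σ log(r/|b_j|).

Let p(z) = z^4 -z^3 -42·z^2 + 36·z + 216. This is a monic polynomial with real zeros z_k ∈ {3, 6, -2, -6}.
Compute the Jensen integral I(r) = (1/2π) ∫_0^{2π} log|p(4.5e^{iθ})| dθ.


Zeros: -6, -2, 3, 6; r = 4.5.
Inside |z| < r: -2, 3. Outside (|z| ≥ r): -6, 6.
p(0) = 216, so log|p(0)| = log(216) = 5.3753.
Apply Jensen: I(r) = log|p(0)| + Σ_k log(r/|z_k|), summed over zeros inside |z| < r.
  log(r/|z_k|) for z_k = 3: log(4.5/3) = 0.4055
  log(r/|z_k|) for z_k = -2: log(4.5/2) = 0.8109
  Outside zeros (-6, 6) contribute nothing to the Jensen sum.
Sum over inside zeros: 1.2164.
I(r) = log|p(0)| + (inside sum) = 5.3753 + 1.2164 = 6.5917.
Note: since some zeros are outside |z| ≤ r, the simplified n·log(r) form does NOT apply — only the inside zeros contribute.

I(r) ≈ 6.5917.


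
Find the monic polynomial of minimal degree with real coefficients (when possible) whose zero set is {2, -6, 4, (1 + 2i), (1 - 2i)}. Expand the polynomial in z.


The polynomial is p(z) = ∏_{α ∈ S} (z − α), where S = {2, -6, 4, (1 + 2i), (1 - 2i)}.
Expanding the product yields: p(z) = z^5 -2·z^4 -23·z^3 + 104·z^2 -236·z + 240.
Note conjugate pairs combine to real quadratics: (z − (1+2i))(z − (1−2i)) = z² − 2z + 5.
The resulting polynomial has degree 5 and real coefficients as required.

p(z) = z^5 -2·z^4 -23·z^3 + 104·z^2 -236·z + 240.


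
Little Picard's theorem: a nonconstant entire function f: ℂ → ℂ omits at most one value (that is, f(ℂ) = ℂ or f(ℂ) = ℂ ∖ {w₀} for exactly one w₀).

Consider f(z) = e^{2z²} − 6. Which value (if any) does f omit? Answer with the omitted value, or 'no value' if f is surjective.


Little Picard bounds the complement of f(ℂ) to at most one point.
The exponent g(z) = 2z² is a nonconstant polynomial, hence surjective onto ℂ. So e^{g(z)} takes every value in {e^w : w ∈ ℂ} = ℂ ∖ {0}. Adding -6 shifts the range to ℂ ∖ {-6}. f omits exactly -6.

Omitted value: -6.


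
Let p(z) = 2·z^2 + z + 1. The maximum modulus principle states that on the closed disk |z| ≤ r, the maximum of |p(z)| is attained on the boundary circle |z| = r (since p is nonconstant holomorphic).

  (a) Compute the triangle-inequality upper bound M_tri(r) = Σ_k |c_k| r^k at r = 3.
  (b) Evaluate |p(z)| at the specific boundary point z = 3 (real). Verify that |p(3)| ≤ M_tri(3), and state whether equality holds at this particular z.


Coefficients: c_0 = 1, c_1 = 1, c_2 = 2. Radius r = 3.
Part (a). Triangle bound: M_tri(r) = Σ_k |c_k| r^k
  = |1|·3^0 + |1|·3^1 + |2|·3^2
  = 1 + 3 + 18 = 22.
This bounds M(r) := max_{|z|=r} |p(z)| from above; equality holds iff all terms c_k z^k can be made to align in phase at a single z on |z|=r.
Part (b). At z = 3 (real, on the circle |z| = r):
  p(3) = (1)·3^0 + (1)·3^1 + (2)·3^2 = 22.
  |p(3)| = 22.
Since all nonzero coefficients share the same sign, |p(3)| = 22 = M_tri(3); the triangle bound is attained at z = 3, so in fact M(r) = 22.

M_tri(3) = 22; |p(3)| = 22; equality at z=3: yes.


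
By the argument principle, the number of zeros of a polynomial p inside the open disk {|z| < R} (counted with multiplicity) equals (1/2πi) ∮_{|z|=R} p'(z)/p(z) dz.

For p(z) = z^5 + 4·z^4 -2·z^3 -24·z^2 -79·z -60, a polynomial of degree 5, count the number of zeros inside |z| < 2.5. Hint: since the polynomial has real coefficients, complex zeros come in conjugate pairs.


The zeros of p are: -4, 3, (-1 + 2i), (-1 - 2i), -1.
Their magnitudes are: 4, 3, 2.236, 2.236, 1.
Zeros with |z| < R = 2.5: (-1 + 2i), (-1 - 2i), -1.
Count = 3.
By the argument principle, (1/2πi) ∮_{|z|=R} p'(z)/p(z) dz equals exactly this count.

Number of zeros inside |z| < 2.5: 3.


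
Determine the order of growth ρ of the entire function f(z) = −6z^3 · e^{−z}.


M(r) = max_{|z|=r} |-6|·|z|^3·|e^{−z}| = 6·r^3 · e^{1r^1} (the factors attain their maxima compatibly on |z|=r). Then log M(r) = log 6 + 3·log r + 1r^1, dominated by the last term, so log log M(r) ~ 1·log r. The polynomial factor -6z^3 contributes only a log r term and does not affect the order. ρ = 1.
Therefore ρ = 1.

Order ρ = 1.


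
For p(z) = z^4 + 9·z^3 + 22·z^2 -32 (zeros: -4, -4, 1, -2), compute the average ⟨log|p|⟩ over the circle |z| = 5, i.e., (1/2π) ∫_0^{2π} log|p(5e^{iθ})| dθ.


Zeros: -4, -4, -2, 1; r = 5.
Inside |z| < r: -4, -4, -2, 1. Outside (|z| ≥ r): ∅.
p(0) = -32, so log|p(0)| = log(32) = 3.4657.
Apply Jensen: I(r) = log|p(0)| + Σ_k log(r/|z_k|), summed over zeros inside |z| < r.
  log(r/|z_k|) for z_k = -4: log(5/4) = 0.2231
  log(r/|z_k|) for z_k = -4: log(5/4) = 0.2231
  log(r/|z_k|) for z_k = 1: log(5/1) = 1.6094
  log(r/|z_k|) for z_k = -2: log(5/2) = 0.9163
Sum over inside zeros: 2.9720.
I(r) = log|p(0)| + (inside sum) = 3.4657 + 2.9720 = 6.4378.
Closed form (all zeros inside, monic): I(r) = n·log(r) = 4·log(5) = 6.4378. ✓

I(r) ≈ 6.4378.


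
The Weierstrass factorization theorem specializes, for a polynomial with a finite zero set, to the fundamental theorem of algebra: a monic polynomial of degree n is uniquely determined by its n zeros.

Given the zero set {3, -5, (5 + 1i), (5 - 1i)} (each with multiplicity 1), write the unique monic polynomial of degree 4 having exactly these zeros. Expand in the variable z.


The polynomial is p(z) = ∏_{α ∈ S} (z − α), where S = {3, -5, (5 + 1i), (5 - 1i)}.
Expanding the product yields: p(z) = z^4 -8·z^3 -9·z^2 + 202·z -390.
Note conjugate pairs combine to real quadratics: (z − (5+1i))(z − (5−1i)) = z² − 10z + 26.
The resulting polynomial has degree 4 and real coefficients as required.

p(z) = z^4 -8·z^3 -9·z^2 + 202·z -390.
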